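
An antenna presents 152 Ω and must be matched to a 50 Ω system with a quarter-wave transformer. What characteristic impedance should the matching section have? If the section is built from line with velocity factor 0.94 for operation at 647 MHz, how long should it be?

Z_qwt = √(Z_0·R_L) = √(50 × 152) = √7600
λ = 0.94·c/f = 0.436 m, so l = λ/4 = 0.109 m

Z_qwt ≈ 87.2 Ω; length ≈ 10.9 cm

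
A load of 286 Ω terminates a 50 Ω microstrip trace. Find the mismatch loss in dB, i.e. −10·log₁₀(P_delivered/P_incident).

Γ = (286 − 50)/(286 + 50) = 0.702
|Γ|² = 0.493, so P_del/P_inc = 1 − |Γ|² = 0.507
ML = −10·log₁₀(1 − |Γ|²)

mismatch loss ≈ 2.95 dB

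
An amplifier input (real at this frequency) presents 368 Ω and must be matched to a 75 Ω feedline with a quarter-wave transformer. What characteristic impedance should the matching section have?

Z_qwt ≈ 166 Ω

Z_qwt = √(Z_0·R_L) = √(75 × 368) = √27600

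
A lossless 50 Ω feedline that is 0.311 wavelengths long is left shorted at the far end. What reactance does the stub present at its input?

βl = 2π × 0.311 = 112°
tan(βl) = -2.48
For a shorted stub, Z_in = jZ_0·tan(βl)

X_in ≈ -124 Ω (capacitive)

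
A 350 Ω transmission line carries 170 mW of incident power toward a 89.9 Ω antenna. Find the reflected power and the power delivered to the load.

P_reflected ≈ 59.4 mW; P_delivered ≈ 111 mW

Γ = (89.9 − 350)/(89.9 + 350) = -0.591
|Γ|² = 0.35
P_refl = |Γ|²·P_inc = 59.4 mW, P_del = (1 − |Γ|²)·P_inc = 111 mW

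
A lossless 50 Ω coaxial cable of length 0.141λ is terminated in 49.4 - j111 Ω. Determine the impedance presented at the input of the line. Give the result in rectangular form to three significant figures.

βl = 2π × 0.141 = 50.8°
tan(βl) = tan(50.8°) = 1.22
Z_in = Z_0·(Z_L + jZ_0·tanβl)/(Z_0 + jZ_L·tanβl)
     = 50·(49.4 − j49.8)/(186 + j60.5)

Z_in ≈ 8.08 − j16 Ω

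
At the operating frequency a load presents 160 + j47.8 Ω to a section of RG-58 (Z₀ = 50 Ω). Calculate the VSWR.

Γ = (Z_L − Z_0)/(Z_L + Z_0) = (110 + j47.8)/(210 + j47.8)
|Γ| = 120/215 = 0.557
VSWR = (1 + |Γ|)/(1 − |Γ|) = 1.56/0.443

VSWR ≈ 3.51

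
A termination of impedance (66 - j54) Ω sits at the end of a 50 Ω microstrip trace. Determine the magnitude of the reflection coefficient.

|Γ| ≈ 0.44

Γ = (Z_L − Z_0)/(Z_L + Z_0) = (16 − j54)/(116 − j54)
|Γ| = 56.3/128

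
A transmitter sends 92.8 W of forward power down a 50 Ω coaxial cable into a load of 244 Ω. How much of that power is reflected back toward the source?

Γ = (244 − 50)/(244 + 50) = 0.66
|Γ|² = 0.435
P_refl = |Γ|²·P_inc = 40.4 W, P_del = (1 − |Γ|²)·P_inc = 52.4 W

P_reflected ≈ 40.4 W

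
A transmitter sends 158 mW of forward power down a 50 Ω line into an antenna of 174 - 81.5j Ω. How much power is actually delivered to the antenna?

|Γ| = |(124 − j81.5)/(224 − j81.5)| = 0.623
|Γ|² = 0.388
P_refl = |Γ|²·P_inc = 61.2 mW, P_del = (1 − |Γ|²)·P_inc = 96.8 mW

P_delivered ≈ 96.8 mW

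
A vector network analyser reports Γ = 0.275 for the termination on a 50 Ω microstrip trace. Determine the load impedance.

Z_L ≈ 87.9 Ω

Z_L = Z_0·(1 + Γ)/(1 − Γ) = 50·(1.27)/(0.725)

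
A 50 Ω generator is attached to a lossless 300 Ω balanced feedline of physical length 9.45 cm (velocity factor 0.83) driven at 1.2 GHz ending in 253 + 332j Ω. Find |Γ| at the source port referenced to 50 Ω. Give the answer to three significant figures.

|Γ| ≈ 0.806

λ = v/f = 0.83·c / 1.2 GHz = 0.207 m
βl = 2π·l/λ = 2π × 0.455 = 164°
tan(βl) = -0.288
Z_in = Z_0·(Z_L + jZ_0·tanβl)/(Z_0 + jZ_L·tanβl) = 152 + j214 Ω
Γ_s = (Z_in − Z_s)/(Z_in + Z_s) = (102 + j214)/(202 + j214), |Γ_s| = 0.806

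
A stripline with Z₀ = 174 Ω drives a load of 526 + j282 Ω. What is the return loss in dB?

RL ≈ 4.47 dB

Γ = (352 + j282)/(700 + j282), |Γ| = 0.598
RL = −20·log₁₀|Γ| = −20·log₁₀(0.598)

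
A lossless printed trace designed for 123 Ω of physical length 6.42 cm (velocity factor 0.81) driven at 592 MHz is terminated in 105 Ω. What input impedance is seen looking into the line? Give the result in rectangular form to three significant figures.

λ = v/f = 0.81·c / 592 MHz = 0.41 m
βl = 2π·l/λ = 2π × 0.156 = 56.3°
tan(βl) = tan(56.3°) = 1.5
Z_in = Z_0·(Z_L + jZ_0·tanβl)/(Z_0 + jZ_L·tanβl)
     = 123·(105 + j184)/(123 + j157)

Z_in ≈ 129 + j19 Ω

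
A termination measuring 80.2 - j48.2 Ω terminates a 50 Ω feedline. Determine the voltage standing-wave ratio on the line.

VSWR ≈ 2.39

Γ = (Z_L − Z_0)/(Z_L + Z_0) = (30.2 − j48.2)/(130.2 − j48.2)
|Γ| = 56.9/139 = 0.41
VSWR = (1 + |Γ|)/(1 − |Γ|) = 1.41/0.59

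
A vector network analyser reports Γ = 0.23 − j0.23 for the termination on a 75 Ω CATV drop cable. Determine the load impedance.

Z_L = Z_0·(1 + Γ)/(1 − Γ) = 75·(1.23 − j0.23)/(0.77 + j0.23)

Z_L ≈ 104 − j53.4 Ω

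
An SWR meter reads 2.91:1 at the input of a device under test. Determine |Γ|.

|Γ| = (S − 1)/(S + 1) = (2.91 − 1)/(2.91 + 1) = 1.91/3.91

|Γ| ≈ 0.488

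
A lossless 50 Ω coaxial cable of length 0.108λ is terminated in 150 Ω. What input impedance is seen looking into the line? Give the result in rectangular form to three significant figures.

βl = 2π × 0.108 = 38.9°
tan(βl) = tan(38.9°) = 0.806
Z_in = Z_0·(Z_L + jZ_0·tanβl)/(Z_0 + jZ_L·tanβl)
     = 50·(150 + j40.3)/(50 + j121)

Z_in ≈ 36.1 − j47.1 Ω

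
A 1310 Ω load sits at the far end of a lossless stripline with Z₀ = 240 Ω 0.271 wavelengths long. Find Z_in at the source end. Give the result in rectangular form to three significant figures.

βl = 2π × 0.271 = 97.6°
tan(βl) = tan(97.6°) = -7.53
Z_in = Z_0·(Z_L + jZ_0·tanβl)/(Z_0 + jZ_L·tanβl)
     = 240·(1310 − j1810)/(240 − j9870)

Z_in ≈ 44.7 + j30.8 Ω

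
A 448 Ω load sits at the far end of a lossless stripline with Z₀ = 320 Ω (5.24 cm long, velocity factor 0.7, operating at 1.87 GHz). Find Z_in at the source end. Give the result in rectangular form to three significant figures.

Z_in ≈ 430 + j60.1 Ω

λ = v/f = 0.7·c / 1.87 GHz = 0.112 m
βl = 2π·l/λ = 2π × 0.467 = 168°
tan(βl) = tan(168°) = -0.213
Z_in = Z_0·(Z_L + jZ_0·tanβl)/(Z_0 + jZ_L·tanβl)
     = 320·(448 − j68.1)/(320 − j95.4)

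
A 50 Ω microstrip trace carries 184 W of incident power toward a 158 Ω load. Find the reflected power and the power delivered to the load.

Γ = (158 − 50)/(158 + 50) = 0.519
|Γ|² = 0.27
P_refl = |Γ|²·P_inc = 49.6 W, P_del = (1 − |Γ|²)·P_inc = 134 W

P_reflected ≈ 49.6 W; P_delivered ≈ 134 W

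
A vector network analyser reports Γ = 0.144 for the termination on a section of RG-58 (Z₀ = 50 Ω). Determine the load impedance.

Z_L = Z_0·(1 + Γ)/(1 − Γ) = 50·(1.14)/(0.856)

Z_L ≈ 66.8 Ω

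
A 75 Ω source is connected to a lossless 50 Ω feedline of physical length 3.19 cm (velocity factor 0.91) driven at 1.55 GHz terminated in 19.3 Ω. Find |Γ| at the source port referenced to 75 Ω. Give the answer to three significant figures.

λ = v/f = 0.91·c / 1.55 GHz = 0.176 m
βl = 2π·l/λ = 2π × 0.181 = 65.2°
tan(βl) = 2.16
Z_in = Z_0·(Z_L + jZ_0·tanβl)/(Z_0 + jZ_L·tanβl) = 64.6 + j54.2 Ω
Γ_s = (Z_in − Z_s)/(Z_in + Z_s) = (-10.4 + j54.2)/(140 + j54.2), |Γ_s| = 0.369

|Γ| ≈ 0.369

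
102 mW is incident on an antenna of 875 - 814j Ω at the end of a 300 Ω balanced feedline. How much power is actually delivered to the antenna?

P_delivered ≈ 52.4 mW

|Γ| = |(575 − j814)/(1175 − j814)| = 0.697
|Γ|² = 0.486
P_refl = |Γ|²·P_inc = 49.6 mW, P_del = (1 − |Γ|²)·P_inc = 52.4 mW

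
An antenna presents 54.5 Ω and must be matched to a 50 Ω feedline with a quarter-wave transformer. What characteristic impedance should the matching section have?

Z_qwt ≈ 52.2 Ω

Z_qwt = √(Z_0·R_L) = √(50 × 54.5) = √2725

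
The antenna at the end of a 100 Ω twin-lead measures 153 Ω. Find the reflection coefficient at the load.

Γ = 0.209

Γ = (Z_L − Z_0)/(Z_L + Z_0) = (153 − 100)/(153 + 100) = 53/253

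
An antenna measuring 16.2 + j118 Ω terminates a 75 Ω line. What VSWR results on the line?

VSWR ≈ 16.2

Γ = (Z_L − Z_0)/(Z_L + Z_0) = (-58.8 + j118)/(91.2 + j118)
|Γ| = 132/149 = 0.884
VSWR = (1 + |Γ|)/(1 − |Γ|) = 1.88/0.116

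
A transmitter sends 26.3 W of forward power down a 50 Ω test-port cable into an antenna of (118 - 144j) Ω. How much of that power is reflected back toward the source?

|Γ| = |(68 − j144)/(168 − j144)| = 0.72
|Γ|² = 0.518
P_refl = |Γ|²·P_inc = 13.6 W, P_del = (1 − |Γ|²)·P_inc = 12.7 W

P_reflected ≈ 13.6 W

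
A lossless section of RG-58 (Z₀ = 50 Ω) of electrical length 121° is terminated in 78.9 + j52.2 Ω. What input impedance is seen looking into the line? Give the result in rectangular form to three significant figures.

tan(βl) = tan(121°) = -1.66
Z_in = Z_0·(Z_L + jZ_0·tanβl)/(Z_0 + jZ_L·tanβl)
     = 50·(78.9 − j31)/(137 − j131)

Z_in ≈ 20.7 + j8.5 Ω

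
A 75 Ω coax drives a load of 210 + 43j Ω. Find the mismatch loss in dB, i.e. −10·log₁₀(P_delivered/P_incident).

Γ = (135 + j43)/(285 + j43), |Γ| = 0.492
|Γ|² = 0.242, so P_del/P_inc = 1 − |Γ|² = 0.758
ML = −10·log₁₀(1 − |Γ|²)

mismatch loss ≈ 1.2 dB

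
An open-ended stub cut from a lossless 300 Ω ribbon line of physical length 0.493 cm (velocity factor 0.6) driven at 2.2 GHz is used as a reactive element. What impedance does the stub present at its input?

Z_in ≈ −j754 Ω

λ = v/f = 0.6·c / 2.2 GHz = 0.0818 m
βl = 2π·l/λ = 2π × 0.0603 = 21.7°
tan(βl) = 0.398
For an open-ended stub, Z_in = −jZ_0·cot(βl) = −jZ_0/tan(βl)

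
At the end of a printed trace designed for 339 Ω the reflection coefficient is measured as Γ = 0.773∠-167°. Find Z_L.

Z_L = Z_0·(1 + Γ)/(1 − Γ) = 339·(0.247 − j0.174)/(1.75 + j0.174)

Z_L ≈ 44 − j38 Ω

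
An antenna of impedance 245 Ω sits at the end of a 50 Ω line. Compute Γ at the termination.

Γ = 0.661

Γ = (Z_L − Z_0)/(Z_L + Z_0) = (245 − 50)/(245 + 50) = 195/295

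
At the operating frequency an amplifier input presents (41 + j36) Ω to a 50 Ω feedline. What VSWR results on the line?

Γ = (Z_L − Z_0)/(Z_L + Z_0) = (-9 + j36)/(91 + j36)
|Γ| = 37.1/97.9 = 0.379
VSWR = (1 + |Γ|)/(1 − |Γ|) = 1.38/0.621

VSWR ≈ 2.22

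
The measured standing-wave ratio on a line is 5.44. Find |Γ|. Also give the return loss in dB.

|Γ| ≈ 0.689; return loss ≈ 3.23 dB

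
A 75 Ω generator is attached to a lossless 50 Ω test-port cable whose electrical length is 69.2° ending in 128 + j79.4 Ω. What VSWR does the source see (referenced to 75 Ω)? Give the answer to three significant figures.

tan(βl) = 2.63
Z_in = Z_0·(Z_L + jZ_0·tanβl)/(Z_0 + jZ_L·tanβl) = 18.3 − j27.6 Ω
Γ_s = (Z_in − Z_s)/(Z_in + Z_s) = (-56.7 − j27.6)/(93.3 − j27.6), |Γ_s| = 0.649
VSWR = (1 + |Γ_s|)/(1 − |Γ_s|)

VSWR ≈ 4.69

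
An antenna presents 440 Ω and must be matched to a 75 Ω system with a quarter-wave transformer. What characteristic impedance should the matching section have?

Z_qwt = √(Z_0·R_L) = √(75 × 440) = √33000

Z_qwt ≈ 182 Ω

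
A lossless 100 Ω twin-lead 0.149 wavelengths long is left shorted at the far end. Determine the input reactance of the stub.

βl = 2π × 0.149 = 53.6°
tan(βl) = 1.36
For a shorted stub, Z_in = jZ_0·tan(βl)

X_in ≈ 136 Ω (inductive)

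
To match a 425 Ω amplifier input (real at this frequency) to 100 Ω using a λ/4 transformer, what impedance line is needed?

Z_qwt ≈ 206 Ω

Z_qwt = √(Z_0·R_L) = √(100 × 425) = √42500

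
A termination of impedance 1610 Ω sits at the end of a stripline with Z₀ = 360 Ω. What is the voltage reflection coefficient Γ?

Γ = 0.635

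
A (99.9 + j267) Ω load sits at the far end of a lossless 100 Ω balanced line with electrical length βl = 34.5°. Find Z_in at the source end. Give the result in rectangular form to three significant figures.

tan(βl) = tan(34.5°) = 0.687
Z_in = Z_0·(Z_L + jZ_0·tanβl)/(Z_0 + jZ_L·tanβl)
     = 100·(99.9 + j336)/(-83.5 + j68.7)

Z_in ≈ 126 − j299 Ω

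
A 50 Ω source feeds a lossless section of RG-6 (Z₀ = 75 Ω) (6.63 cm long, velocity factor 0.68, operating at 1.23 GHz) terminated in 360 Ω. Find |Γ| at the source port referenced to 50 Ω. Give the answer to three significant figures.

λ = v/f = 0.68·c / 1.23 GHz = 0.166 m
βl = 2π·l/λ = 2π × 0.4 = 144°
tan(βl) = -0.729
Z_in = Z_0·(Z_L + jZ_0·tanβl)/(Z_0 + jZ_L·tanβl) = 41.6 + j91 Ω
Γ_s = (Z_in − Z_s)/(Z_in + Z_s) = (-8.37 + j91)/(91.6 + j91), |Γ_s| = 0.708

|Γ| ≈ 0.708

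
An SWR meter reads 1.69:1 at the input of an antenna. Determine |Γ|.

|Γ| ≈ 0.257

|Γ| = (S − 1)/(S + 1) = (1.69 − 1)/(1.69 + 1) = 0.69/2.69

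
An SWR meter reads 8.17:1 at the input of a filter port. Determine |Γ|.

|Γ| ≈ 0.782

|Γ| = (S − 1)/(S + 1) = (8.17 − 1)/(8.17 + 1) = 7.17/9.17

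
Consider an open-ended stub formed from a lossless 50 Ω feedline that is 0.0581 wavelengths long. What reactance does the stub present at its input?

X_in ≈ -131 Ω (capacitive)

βl = 2π × 0.0581 = 20.9°
tan(βl) = 0.382
For an open-ended stub, Z_in = −jZ_0·cot(βl) = −jZ_0/tan(βl)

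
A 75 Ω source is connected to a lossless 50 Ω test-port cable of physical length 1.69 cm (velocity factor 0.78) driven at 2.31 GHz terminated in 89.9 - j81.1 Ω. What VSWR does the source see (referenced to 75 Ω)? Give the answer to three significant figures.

λ = v/f = 0.78·c / 2.31 GHz = 0.101 m
βl = 2π·l/λ = 2π × 0.167 = 60.1°
tan(βl) = 1.74
Z_in = Z_0·(Z_L + jZ_0·tanβl)/(Z_0 + jZ_L·tanβl) = 14.8 − j10.6 Ω
Γ_s = (Z_in − Z_s)/(Z_in + Z_s) = (-60.2 − j10.6)/(89.8 − j10.6), |Γ_s| = 0.675
VSWR = (1 + |Γ_s|)/(1 − |Γ_s|)

VSWR ≈ 5.16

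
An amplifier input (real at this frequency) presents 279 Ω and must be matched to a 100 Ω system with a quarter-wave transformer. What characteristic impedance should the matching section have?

Z_qwt = √(Z_0·R_L) = √(100 × 279) = √27900

Z_qwt ≈ 167 Ω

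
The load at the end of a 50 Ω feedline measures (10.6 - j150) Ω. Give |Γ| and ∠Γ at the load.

Γ ≈ 0.959 ∠ -36.7°

Γ = (Z_L − Z_0)/(Z_L + Z_0) = (-39.4 − j150)/(60.6 − j150)
|Γ| = 155/162 = 0.959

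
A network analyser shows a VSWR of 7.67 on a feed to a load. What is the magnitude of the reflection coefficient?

|Γ| ≈ 0.769

|Γ| = (S − 1)/(S + 1) = (7.67 − 1)/(7.67 + 1) = 6.67/8.67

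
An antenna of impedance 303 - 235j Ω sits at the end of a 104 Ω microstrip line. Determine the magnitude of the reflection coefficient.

Γ = (Z_L − Z_0)/(Z_L + Z_0) = (199 − j235)/(407 − j235)
|Γ| = 308/470

|Γ| ≈ 0.655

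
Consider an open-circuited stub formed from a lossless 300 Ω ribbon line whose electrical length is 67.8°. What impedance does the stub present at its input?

tan(βl) = 2.45
For an open-circuited stub, Z_in = −jZ_0·cot(βl) = −jZ_0/tan(βl)

Z_in ≈ −j122 Ω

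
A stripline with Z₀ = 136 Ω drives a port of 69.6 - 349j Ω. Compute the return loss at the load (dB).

Γ = (-66.4 − j349)/(205.6 − j349), |Γ| = 0.877
RL = −20·log₁₀|Γ| = −20·log₁₀(0.877)

RL ≈ 1.14 dB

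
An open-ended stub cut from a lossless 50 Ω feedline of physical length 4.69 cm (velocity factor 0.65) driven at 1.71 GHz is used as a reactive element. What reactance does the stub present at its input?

λ = v/f = 0.65·c / 1.71 GHz = 0.114 m
βl = 2π·l/λ = 2π × 0.411 = 148°
tan(βl) = -0.623
For an open-ended stub, Z_in = −jZ_0·cot(βl) = −jZ_0/tan(βl)

X_in ≈ 80.2 Ω (inductive)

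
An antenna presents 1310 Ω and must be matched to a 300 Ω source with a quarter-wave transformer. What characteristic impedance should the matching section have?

Z_qwt ≈ 627 Ω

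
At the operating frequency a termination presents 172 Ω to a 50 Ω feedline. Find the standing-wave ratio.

VSWR ≈ 3.44

For a purely resistive load, VSWR = R_L/Z_0 or Z_0/R_L (whichever > 1) = 172/50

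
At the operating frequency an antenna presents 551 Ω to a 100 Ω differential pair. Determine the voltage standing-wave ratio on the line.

VSWR ≈ 5.51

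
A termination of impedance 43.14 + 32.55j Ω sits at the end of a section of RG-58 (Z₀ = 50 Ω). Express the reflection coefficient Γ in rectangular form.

Γ ≈ 0.0432 + j0.334

Γ = (Z_L − Z_0)/(Z_L + Z_0) = (-6.86 + j32.55)/(93.14 + j32.55)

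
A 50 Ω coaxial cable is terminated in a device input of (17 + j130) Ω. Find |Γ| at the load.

Γ = (Z_L − Z_0)/(Z_L + Z_0) = (-33 + j130)/(67 + j130)
|Γ| = 134/146

|Γ| ≈ 0.917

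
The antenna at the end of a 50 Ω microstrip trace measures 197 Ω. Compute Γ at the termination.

Γ = (Z_L − Z_0)/(Z_L + Z_0) = (197 − 50)/(197 + 50) = 147/247

Γ = 0.595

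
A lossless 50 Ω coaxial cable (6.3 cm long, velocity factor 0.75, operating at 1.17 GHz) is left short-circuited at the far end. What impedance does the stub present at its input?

λ = v/f = 0.75·c / 1.17 GHz = 0.192 m
βl = 2π·l/λ = 2π × 0.328 = 118°
tan(βl) = -1.89
For a short-circuited stub, Z_in = jZ_0·tan(βl)

Z_in ≈ −j94.3 Ω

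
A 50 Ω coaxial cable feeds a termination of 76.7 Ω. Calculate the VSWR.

Γ = (76.7 − 50)/(76.7 + 50) = 0.211
VSWR = (1 + 0.211)/(1 − 0.211)

VSWR ≈ 1.53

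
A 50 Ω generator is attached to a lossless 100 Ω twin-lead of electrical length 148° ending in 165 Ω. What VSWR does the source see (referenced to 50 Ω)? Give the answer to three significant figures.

VSWR ≈ 2.81

tan(βl) = -0.625
Z_in = Z_0·(Z_L + jZ_0·tanβl)/(Z_0 + jZ_L·tanβl) = 111 + j52.2 Ω
Γ_s = (Z_in − Z_s)/(Z_in + Z_s) = (61.2 + j52.2)/(161 + j52.2), |Γ_s| = 0.475
VSWR = (1 + |Γ_s|)/(1 − |Γ_s|)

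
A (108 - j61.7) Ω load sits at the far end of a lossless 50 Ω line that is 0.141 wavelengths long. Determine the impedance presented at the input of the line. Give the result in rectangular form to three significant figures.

βl = 2π × 0.141 = 50.8°
tan(βl) = tan(50.8°) = 1.22
Z_in = Z_0·(Z_L + jZ_0·tanβl)/(Z_0 + jZ_L·tanβl)
     = 50·(108 − j0.481)/(126 + j132)

Z_in ≈ 20.3 − j21.6 Ω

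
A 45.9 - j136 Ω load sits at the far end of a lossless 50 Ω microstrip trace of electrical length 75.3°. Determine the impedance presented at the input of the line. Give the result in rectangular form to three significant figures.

tan(βl) = tan(75.3°) = 3.81
Z_in = Z_0·(Z_L + jZ_0·tanβl)/(Z_0 + jZ_L·tanβl)
     = 50·(45.9 + j54.6)/(568 + j175)

Z_in ≈ 5.04 + j3.25 Ω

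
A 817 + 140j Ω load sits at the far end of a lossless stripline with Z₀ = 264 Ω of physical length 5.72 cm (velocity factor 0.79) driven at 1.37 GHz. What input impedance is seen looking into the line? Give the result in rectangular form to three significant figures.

λ = v/f = 0.79·c / 1.37 GHz = 0.173 m
βl = 2π·l/λ = 2π × 0.331 = 119°
tan(βl) = tan(119°) = -1.8
Z_in = Z_0·(Z_L + jZ_0·tanβl)/(Z_0 + jZ_L·tanβl)
     = 264·(817 − j336)/(516 − j1470)

Z_in ≈ 99.4 + j112 Ω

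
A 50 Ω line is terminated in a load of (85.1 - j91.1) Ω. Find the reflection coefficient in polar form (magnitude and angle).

Γ ≈ 0.599 ∠ -34.9°

Γ = (Z_L − Z_0)/(Z_L + Z_0) = (35.1 − j91.1)/(135.1 − j91.1)
|Γ| = 97.6/163 = 0.599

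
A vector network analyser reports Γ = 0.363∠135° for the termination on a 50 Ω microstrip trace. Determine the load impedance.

Z_L = Z_0·(1 + Γ)/(1 − Γ) = 50·(0.743 + j0.257)/(1.26 − j0.257)

Z_L ≈ 26.4 + j15.6 Ω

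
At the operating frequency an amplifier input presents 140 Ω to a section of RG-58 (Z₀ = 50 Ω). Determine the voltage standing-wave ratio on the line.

VSWR ≈ 2.8

Γ = (140 − 50)/(140 + 50) = 0.474
VSWR = (1 + 0.474)/(1 − 0.474)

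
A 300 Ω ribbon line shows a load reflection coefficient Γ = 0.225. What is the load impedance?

Z_L = Z_0·(1 + Γ)/(1 − Γ) = 300·(1.23)/(0.775)

Z_L ≈ 474 Ω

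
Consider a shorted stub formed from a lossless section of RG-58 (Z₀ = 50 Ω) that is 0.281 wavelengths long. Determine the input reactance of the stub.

βl = 2π × 0.281 = 101°
tan(βl) = -5.07
For a shorted stub, Z_in = jZ_0·tan(βl)

X_in ≈ -253 Ω (capacitive)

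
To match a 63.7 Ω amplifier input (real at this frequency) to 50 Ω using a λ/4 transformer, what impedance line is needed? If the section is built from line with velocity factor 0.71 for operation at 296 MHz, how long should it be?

Z_qwt = √(Z_0·R_L) = √(50 × 63.7) = √3185
λ = 0.71·c/f = 0.72 m, so l = λ/4 = 0.18 m

Z_qwt ≈ 56.4 Ω; length ≈ 18 cm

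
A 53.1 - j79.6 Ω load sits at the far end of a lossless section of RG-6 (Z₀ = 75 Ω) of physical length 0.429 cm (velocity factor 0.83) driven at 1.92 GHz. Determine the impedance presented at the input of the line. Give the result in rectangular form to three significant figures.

λ = v/f = 0.83·c / 1.92 GHz = 0.13 m
βl = 2π·l/λ = 2π × 0.0331 = 11.9°
tan(βl) = tan(11.9°) = 0.211
Z_in = Z_0·(Z_L + jZ_0·tanβl)/(Z_0 + jZ_L·tanβl)
     = 75·(53.1 − j63.8)/(91.8 + j11.2)

Z_in ≈ 36.5 − j56.6 Ω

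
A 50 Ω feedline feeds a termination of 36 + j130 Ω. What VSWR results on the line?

VSWR ≈ 11.4

Γ = (Z_L − Z_0)/(Z_L + Z_0) = (-14 + j130)/(86 + j130)
|Γ| = 131/156 = 0.839
VSWR = (1 + |Γ|)/(1 − |Γ|) = 1.84/0.161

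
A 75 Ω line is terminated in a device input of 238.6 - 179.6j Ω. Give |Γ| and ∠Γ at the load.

Γ = (Z_L − Z_0)/(Z_L + Z_0) = (163.6 − j179.6)/(313.6 − j179.6)
|Γ| = 243/361 = 0.672

Γ ≈ 0.672 ∠ -17.9°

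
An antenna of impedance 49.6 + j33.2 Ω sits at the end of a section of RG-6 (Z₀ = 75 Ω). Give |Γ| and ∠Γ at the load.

Γ = (Z_L − Z_0)/(Z_L + Z_0) = (-25.4 + j33.2)/(124.6 + j33.2)
|Γ| = 41.8/129 = 0.324

Γ ≈ 0.324 ∠ 112°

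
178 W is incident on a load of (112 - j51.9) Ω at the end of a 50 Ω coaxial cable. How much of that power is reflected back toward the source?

|Γ| = |(62 − j51.9)/(162 − j51.9)| = 0.475
|Γ|² = 0.226
P_refl = |Γ|²·P_inc = 40.2 W, P_del = (1 − |Γ|²)·P_inc = 138 W

P_reflected ≈ 40.2 W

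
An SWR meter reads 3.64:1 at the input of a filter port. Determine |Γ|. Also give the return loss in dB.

|Γ| = (S − 1)/(S + 1) = (3.64 − 1)/(3.64 + 1) = 2.64/4.64
RL = −20·log₁₀|Γ| = −20·log₁₀(0.569)

|Γ| ≈ 0.569; return loss ≈ 4.9 dB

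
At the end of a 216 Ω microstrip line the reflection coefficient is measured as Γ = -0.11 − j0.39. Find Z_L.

Z_L ≈ 130 − j122 Ω

Z_L = Z_0·(1 + Γ)/(1 − Γ) = 216·(0.89 − j0.39)/(1.11 + j0.39)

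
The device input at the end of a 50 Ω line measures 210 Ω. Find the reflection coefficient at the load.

Γ = 0.615

Γ = (Z_L − Z_0)/(Z_L + Z_0) = (210 − 50)/(210 + 50) = 160/260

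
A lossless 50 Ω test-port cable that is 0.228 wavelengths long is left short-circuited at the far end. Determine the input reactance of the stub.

βl = 2π × 0.228 = 82.1°
tan(βl) = 7.19
For a short-circuited stub, Z_in = jZ_0·tan(βl)

X_in ≈ 359 Ω (inductive)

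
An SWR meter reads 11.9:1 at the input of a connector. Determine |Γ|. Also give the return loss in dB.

|Γ| ≈ 0.845; return loss ≈ 1.46 dB

|Γ| = (S − 1)/(S + 1) = (11.9 − 1)/(11.9 + 1) = 10.9/12.9
RL = −20·log₁₀|Γ| = −20·log₁₀(0.845)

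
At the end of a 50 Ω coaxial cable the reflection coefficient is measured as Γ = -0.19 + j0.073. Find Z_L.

Z_L = Z_0·(1 + Γ)/(1 − Γ) = 50·(0.81 + j0.073)/(1.19 − j0.073)

Z_L ≈ 33.7 + j5.14 Ω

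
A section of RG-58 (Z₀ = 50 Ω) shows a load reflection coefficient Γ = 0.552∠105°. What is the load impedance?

Z_L = Z_0·(1 + Γ)/(1 − Γ) = 50·(0.857 + j0.533)/(1.14 − j0.533)

Z_L ≈ 21.9 + j33.5 Ω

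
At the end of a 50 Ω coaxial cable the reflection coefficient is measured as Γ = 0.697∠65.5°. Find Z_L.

Z_L = Z_0·(1 + Γ)/(1 − Γ) = 50·(1.29 + j0.634)/(0.711 − j0.634)

Z_L ≈ 28.3 + j69.9 Ω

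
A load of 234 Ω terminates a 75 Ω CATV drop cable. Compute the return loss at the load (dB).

RL ≈ 5.77 dB

Γ = (234 − 75)/(234 + 75) = 0.515
RL = −20·log₁₀|Γ| = −20·log₁₀(0.515)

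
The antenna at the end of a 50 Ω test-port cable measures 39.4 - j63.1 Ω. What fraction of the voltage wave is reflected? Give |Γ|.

|Γ| ≈ 0.585

Γ = (Z_L − Z_0)/(Z_L + Z_0) = (-10.6 − j63.1)/(89.4 − j63.1)
|Γ| = 64/109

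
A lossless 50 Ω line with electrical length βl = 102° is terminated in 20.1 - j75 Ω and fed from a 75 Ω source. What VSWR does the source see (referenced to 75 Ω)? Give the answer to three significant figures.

VSWR ≈ 9.16

tan(βl) = -4.7
Z_in = Z_0·(Z_L + jZ_0·tanβl)/(Z_0 + jZ_L·tanβl) = 11.5 + j47.6 Ω
Γ_s = (Z_in − Z_s)/(Z_in + Z_s) = (-63.5 + j47.6)/(86.5 + j47.6), |Γ_s| = 0.803
VSWR = (1 + |Γ_s|)/(1 − |Γ_s|)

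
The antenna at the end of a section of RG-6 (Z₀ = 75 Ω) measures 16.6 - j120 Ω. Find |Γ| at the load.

Γ = (Z_L − Z_0)/(Z_L + Z_0) = (-58.4 − j120)/(91.6 − j120)
|Γ| = 133/151

|Γ| ≈ 0.884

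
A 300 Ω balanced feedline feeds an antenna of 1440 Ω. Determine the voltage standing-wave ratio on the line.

Γ = (1440 − 300)/(1440 + 300) = 0.655
VSWR = (1 + 0.655)/(1 − 0.655)

VSWR ≈ 4.8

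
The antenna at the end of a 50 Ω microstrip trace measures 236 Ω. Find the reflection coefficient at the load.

Γ = 0.65

Γ = (Z_L − Z_0)/(Z_L + Z_0) = (236 − 50)/(236 + 50) = 186/286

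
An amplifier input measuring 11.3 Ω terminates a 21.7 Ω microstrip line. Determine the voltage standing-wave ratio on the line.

VSWR ≈ 1.92

Γ = (11.3 − 21.7)/(11.3 + 21.7) = -0.315
VSWR = (1 + 0.315)/(1 − 0.315)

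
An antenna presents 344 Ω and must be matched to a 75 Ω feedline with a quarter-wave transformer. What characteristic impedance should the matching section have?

Z_qwt = √(Z_0·R_L) = √(75 × 344) = √25800

Z_qwt ≈ 161 Ω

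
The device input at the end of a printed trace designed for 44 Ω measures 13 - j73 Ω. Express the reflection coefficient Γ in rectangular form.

Γ ≈ 0.415 − j0.749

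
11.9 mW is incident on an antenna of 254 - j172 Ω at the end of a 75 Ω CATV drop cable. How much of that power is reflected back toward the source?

|Γ| = |(179 − j172)/(329 − j172)| = 0.669
|Γ|² = 0.447
P_refl = |Γ|²·P_inc = 5.32 mW, P_del = (1 − |Γ|²)·P_inc = 6.58 mW

P_reflected ≈ 5.32 mW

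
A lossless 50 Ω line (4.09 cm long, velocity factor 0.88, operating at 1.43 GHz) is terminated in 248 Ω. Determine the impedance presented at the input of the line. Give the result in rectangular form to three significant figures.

λ = v/f = 0.88·c / 1.43 GHz = 0.185 m
βl = 2π·l/λ = 2π × 0.222 = 79.8°
tan(βl) = tan(79.8°) = 5.53
Z_in = Z_0·(Z_L + jZ_0·tanβl)/(Z_0 + jZ_L·tanβl)
     = 50·(248 + j277)/(50 + j1370)

Z_in ≈ 10.4 − j8.66 Ω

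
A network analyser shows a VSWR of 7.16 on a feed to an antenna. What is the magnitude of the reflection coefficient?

|Γ| ≈ 0.755

|Γ| = (S − 1)/(S + 1) = (7.16 − 1)/(7.16 + 1) = 6.16/8.16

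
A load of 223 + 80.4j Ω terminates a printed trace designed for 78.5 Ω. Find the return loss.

RL ≈ 5.52 dB

Γ = (144.5 + j80.4)/(301.5 + j80.4), |Γ| = 0.53
RL = −20·log₁₀|Γ| = −20·log₁₀(0.53)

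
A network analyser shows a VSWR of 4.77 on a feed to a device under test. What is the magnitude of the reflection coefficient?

|Γ| = (S − 1)/(S + 1) = (4.77 − 1)/(4.77 + 1) = 3.77/5.77

|Γ| ≈ 0.653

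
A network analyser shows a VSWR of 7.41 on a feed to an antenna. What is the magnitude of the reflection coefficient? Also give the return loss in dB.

|Γ| ≈ 0.762; return loss ≈ 2.36 dB

|Γ| = (S − 1)/(S + 1) = (7.41 − 1)/(7.41 + 1) = 6.41/8.41
RL = −20·log₁₀|Γ| = −20·log₁₀(0.762)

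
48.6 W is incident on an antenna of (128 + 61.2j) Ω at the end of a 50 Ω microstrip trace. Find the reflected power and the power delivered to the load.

|Γ| = |(78 + j61.2)/(178 + j61.2)| = 0.527
|Γ|² = 0.277
P_refl = |Γ|²·P_inc = 13.5 W, P_del = (1 − |Γ|²)·P_inc = 35.1 W

P_reflected ≈ 13.5 W; P_delivered ≈ 35.1 W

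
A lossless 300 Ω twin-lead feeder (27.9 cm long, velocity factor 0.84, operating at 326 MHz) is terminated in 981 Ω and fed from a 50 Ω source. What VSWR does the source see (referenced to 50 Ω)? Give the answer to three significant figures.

λ = v/f = 0.84·c / 326 MHz = 0.773 m
βl = 2π·l/λ = 2π × 0.361 = 130°
tan(βl) = -1.19
Z_in = Z_0·(Z_L + jZ_0·tanβl)/(Z_0 + jZ_L·tanβl) = 146 + j214 Ω
Γ_s = (Z_in − Z_s)/(Z_in + Z_s) = (96.4 + j214)/(196 + j214), |Γ_s| = 0.808
VSWR = (1 + |Γ_s|)/(1 − |Γ_s|)

VSWR ≈ 9.4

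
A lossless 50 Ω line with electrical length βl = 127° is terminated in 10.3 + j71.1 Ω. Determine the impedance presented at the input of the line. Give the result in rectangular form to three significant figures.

Z_in ≈ 3.38 + j1.96 Ω

tan(βl) = tan(127°) = -1.33
Z_in = Z_0·(Z_L + jZ_0·tanβl)/(Z_0 + jZ_L·tanβl)
     = 50·(10.3 + j4.75)/(144 − j13.7)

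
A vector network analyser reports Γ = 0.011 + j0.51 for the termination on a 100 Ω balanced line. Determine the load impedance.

Z_L = Z_0·(1 + Γ)/(1 − Γ) = 100·(1.01 + j0.51)/(0.989 − j0.51)

Z_L ≈ 59.7 + j82.4 Ω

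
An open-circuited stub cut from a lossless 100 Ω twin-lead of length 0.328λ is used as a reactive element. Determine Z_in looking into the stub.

βl = 2π × 0.328 = 118°
tan(βl) = -1.87
For an open-circuited stub, Z_in = −jZ_0·cot(βl) = −jZ_0/tan(βl)

Z_in ≈ +j53.4 Ω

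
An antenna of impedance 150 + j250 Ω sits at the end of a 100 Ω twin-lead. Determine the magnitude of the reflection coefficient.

|Γ| ≈ 0.721

Γ = (Z_L − Z_0)/(Z_L + Z_0) = (50 + j250)/(250 + j250)
|Γ| = 255/354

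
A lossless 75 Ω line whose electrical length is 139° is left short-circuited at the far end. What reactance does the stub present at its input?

tan(βl) = -0.869
For a short-circuited stub, Z_in = jZ_0·tan(βl)

X_in ≈ -65.2 Ω (capacitive)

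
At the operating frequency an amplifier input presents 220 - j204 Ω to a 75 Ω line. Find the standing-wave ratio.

Γ = (Z_L − Z_0)/(Z_L + Z_0) = (145 − j204)/(295 − j204)
|Γ| = 250/359 = 0.698
VSWR = (1 + |Γ|)/(1 − |Γ|) = 1.7/0.302

VSWR ≈ 5.62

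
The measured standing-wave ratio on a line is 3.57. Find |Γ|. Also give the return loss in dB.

|Γ| ≈ 0.562; return loss ≈ 5 dB

|Γ| = (S − 1)/(S + 1) = (3.57 − 1)/(3.57 + 1) = 2.57/4.57
RL = −20·log₁₀|Γ| = −20·log₁₀(0.562)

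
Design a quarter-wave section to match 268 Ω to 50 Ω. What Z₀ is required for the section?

Z_qwt = √(Z_0·R_L) = √(50 × 268) = √13400

Z_qwt ≈ 116 Ω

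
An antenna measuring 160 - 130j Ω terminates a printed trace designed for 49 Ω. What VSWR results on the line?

Γ = (Z_L − Z_0)/(Z_L + Z_0) = (111 − j130)/(209 − j130)
|Γ| = 171/246 = 0.695
VSWR = (1 + |Γ|)/(1 − |Γ|) = 1.69/0.305

VSWR ≈ 5.55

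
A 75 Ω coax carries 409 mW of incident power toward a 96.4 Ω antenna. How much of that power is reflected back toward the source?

Γ = (96.4 − 75)/(96.4 + 75) = 0.125
|Γ|² = 0.0156
P_refl = |Γ|²·P_inc = 6.38 mW, P_del = (1 − |Γ|²)·P_inc = 403 mW

P_reflected ≈ 6.38 mW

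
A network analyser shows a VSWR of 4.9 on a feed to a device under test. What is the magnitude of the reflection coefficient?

|Γ| ≈ 0.661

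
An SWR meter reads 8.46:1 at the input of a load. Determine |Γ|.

|Γ| ≈ 0.789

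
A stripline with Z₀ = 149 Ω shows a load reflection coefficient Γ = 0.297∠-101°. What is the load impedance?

Z_L = Z_0·(1 + Γ)/(1 − Γ) = 149·(0.943 − j0.292)/(1.06 + j0.292)

Z_L ≈ 113 − j72.3 Ω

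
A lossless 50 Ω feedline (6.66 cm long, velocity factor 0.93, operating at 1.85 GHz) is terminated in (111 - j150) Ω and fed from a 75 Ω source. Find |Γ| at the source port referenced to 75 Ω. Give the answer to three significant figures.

|Γ| ≈ 0.637

λ = v/f = 0.93·c / 1.85 GHz = 0.151 m
βl = 2π·l/λ = 2π × 0.442 = 159°
tan(βl) = -0.384
Z_in = Z_0·(Z_L + jZ_0·tanβl)/(Z_0 + jZ_L·tanβl) = 170 + j160 Ω
Γ_s = (Z_in − Z_s)/(Z_in + Z_s) = (94.6 + j160)/(245 + j160), |Γ_s| = 0.637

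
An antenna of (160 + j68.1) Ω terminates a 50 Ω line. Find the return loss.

Γ = (110 + j68.1)/(210 + j68.1), |Γ| = 0.586
RL = −20·log₁₀|Γ| = −20·log₁₀(0.586)

RL ≈ 4.64 dB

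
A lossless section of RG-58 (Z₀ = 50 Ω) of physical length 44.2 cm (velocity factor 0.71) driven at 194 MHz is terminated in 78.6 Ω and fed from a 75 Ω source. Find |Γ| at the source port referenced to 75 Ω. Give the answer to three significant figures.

λ = v/f = 0.71·c / 194 MHz = 1.1 m
βl = 2π·l/λ = 2π × 0.403 = 145°
tan(βl) = -0.702
Z_in = Z_0·(Z_L + jZ_0·tanβl)/(Z_0 + jZ_L·tanβl) = 52.9 + j23.3 Ω
Γ_s = (Z_in − Z_s)/(Z_in + Z_s) = (-22.1 + j23.3)/(128 + j23.3), |Γ_s| = 0.247

|Γ| ≈ 0.247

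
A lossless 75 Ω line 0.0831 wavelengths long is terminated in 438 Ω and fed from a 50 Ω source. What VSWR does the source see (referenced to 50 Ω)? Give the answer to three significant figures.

VSWR ≈ 7.57

βl = 2π × 0.0831 = 29.9°
tan(βl) = 0.575
Z_in = Z_0·(Z_L + jZ_0·tanβl)/(Z_0 + jZ_L·tanβl) = 47.4 − j116 Ω
Γ_s = (Z_in − Z_s)/(Z_in + Z_s) = (-2.57 − j116)/(97.4 − j116), |Γ_s| = 0.767
VSWR = (1 + |Γ_s|)/(1 − |Γ_s|)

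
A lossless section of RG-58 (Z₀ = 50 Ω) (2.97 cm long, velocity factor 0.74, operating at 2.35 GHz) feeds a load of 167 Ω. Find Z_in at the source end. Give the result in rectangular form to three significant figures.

Z_in ≈ 17.4 + j19.2 Ω

λ = v/f = 0.74·c / 2.35 GHz = 0.0945 m
βl = 2π·l/λ = 2π × 0.314 = 113°
tan(βl) = tan(113°) = -2.34
Z_in = Z_0·(Z_L + jZ_0·tanβl)/(Z_0 + jZ_L·tanβl)
     = 50·(167 − j117)/(50 − j390)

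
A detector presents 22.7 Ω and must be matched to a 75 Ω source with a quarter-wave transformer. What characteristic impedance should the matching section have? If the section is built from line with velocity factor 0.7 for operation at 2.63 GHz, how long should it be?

Z_qwt = √(Z_0·R_L) = √(75 × 22.7) = √1702
λ = 0.7·c/f = 0.0798 m, so l = λ/4 = 0.02 m

Z_qwt ≈ 41.3 Ω; length ≈ 2 cm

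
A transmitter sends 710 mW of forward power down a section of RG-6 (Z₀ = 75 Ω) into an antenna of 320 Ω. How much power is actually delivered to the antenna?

Γ = (320 − 75)/(320 + 75) = 0.62
|Γ|² = 0.385
P_refl = |Γ|²·P_inc = 273 mW, P_del = (1 − |Γ|²)·P_inc = 437 mW

P_delivered ≈ 437 mW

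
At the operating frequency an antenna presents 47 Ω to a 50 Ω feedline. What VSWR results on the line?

Γ = (47 − 50)/(47 + 50) = -0.0309
VSWR = (1 + 0.0309)/(1 − 0.0309)

VSWR ≈ 1.06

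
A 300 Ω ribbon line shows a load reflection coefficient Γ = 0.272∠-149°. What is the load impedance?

Z_L = Z_0·(1 + Γ)/(1 − Γ) = 300·(0.767 − j0.14)/(1.23 + j0.14)

Z_L ≈ 180 − j54.6 Ω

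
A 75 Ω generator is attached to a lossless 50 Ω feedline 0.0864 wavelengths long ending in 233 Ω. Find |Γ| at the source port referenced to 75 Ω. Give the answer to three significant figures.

βl = 2π × 0.0864 = 31.1°
tan(βl) = 0.603
Z_in = Z_0·(Z_L + jZ_0·tanβl)/(Z_0 + jZ_L·tanβl) = 35.7 − j70.2 Ω
Γ_s = (Z_in − Z_s)/(Z_in + Z_s) = (-39.3 − j70.2)/(111 − j70.2), |Γ_s| = 0.614

|Γ| ≈ 0.614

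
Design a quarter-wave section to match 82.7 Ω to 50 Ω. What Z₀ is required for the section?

Z_qwt ≈ 64.3 Ω

Z_qwt = √(Z_0·R_L) = √(50 × 82.7) = √4135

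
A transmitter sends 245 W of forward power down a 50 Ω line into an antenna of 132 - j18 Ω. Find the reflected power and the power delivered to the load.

|Γ| = |(82 − j18)/(182 − j18)| = 0.459
|Γ|² = 0.211
P_refl = |Γ|²·P_inc = 51.6 W, P_del = (1 − |Γ|²)·P_inc = 193 W

P_reflected ≈ 51.6 W; P_delivered ≈ 193 W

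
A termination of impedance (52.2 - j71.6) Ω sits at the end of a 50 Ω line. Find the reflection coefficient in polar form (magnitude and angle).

Γ = (Z_L − Z_0)/(Z_L + Z_0) = (2.2 − j71.6)/(102.2 − j71.6)
|Γ| = 71.6/125 = 0.574

Γ ≈ 0.574 ∠ -53.2°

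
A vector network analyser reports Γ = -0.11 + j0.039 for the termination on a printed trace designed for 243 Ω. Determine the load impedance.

Z_L = Z_0·(1 + Γ)/(1 − Γ) = 243·(0.89 + j0.039)/(1.11 − j0.039)

Z_L ≈ 194 + j15.4 Ω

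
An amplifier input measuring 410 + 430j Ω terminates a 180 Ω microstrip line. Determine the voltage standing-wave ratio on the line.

VSWR ≈ 5.02

Γ = (Z_L − Z_0)/(Z_L + Z_0) = (230 + j430)/(590 + j430)
|Γ| = 488/730 = 0.668
VSWR = (1 + |Γ|)/(1 − |Γ|) = 1.67/0.332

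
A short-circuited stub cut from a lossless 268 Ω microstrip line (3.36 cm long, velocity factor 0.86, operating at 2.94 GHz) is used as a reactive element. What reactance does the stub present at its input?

X_in ≈ -243 Ω (capacitive)

λ = v/f = 0.86·c / 2.94 GHz = 0.0878 m
βl = 2π·l/λ = 2π × 0.383 = 138°
tan(βl) = -0.906
For a short-circuited stub, Z_in = jZ_0·tan(βl)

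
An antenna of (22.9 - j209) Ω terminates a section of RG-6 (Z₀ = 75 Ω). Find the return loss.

RL ≈ 0.6 dB

Γ = (-52.1 − j209)/(97.9 − j209), |Γ| = 0.933
RL = −20·log₁₀|Γ| = −20·log₁₀(0.933)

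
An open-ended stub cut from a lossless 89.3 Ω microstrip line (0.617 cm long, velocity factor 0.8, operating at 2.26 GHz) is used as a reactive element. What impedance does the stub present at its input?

Z_in ≈ −j234 Ω

λ = v/f = 0.8·c / 2.26 GHz = 0.106 m
βl = 2π·l/λ = 2π × 0.0581 = 20.9°
tan(βl) = 0.382
For an open-ended stub, Z_in = −jZ_0·cot(βl) = −jZ_0/tan(βl)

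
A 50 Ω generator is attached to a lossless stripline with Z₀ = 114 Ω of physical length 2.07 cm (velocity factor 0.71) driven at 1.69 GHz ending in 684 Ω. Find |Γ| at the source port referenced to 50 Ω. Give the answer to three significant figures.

λ = v/f = 0.71·c / 1.69 GHz = 0.126 m
βl = 2π·l/λ = 2π × 0.164 = 59.1°
tan(βl) = 1.67
Z_in = Z_0·(Z_L + jZ_0·tanβl)/(Z_0 + jZ_L·tanβl) = 25.5 − j65.6 Ω
Γ_s = (Z_in − Z_s)/(Z_in + Z_s) = (-24.5 − j65.6)/(75.5 − j65.6), |Γ_s| = 0.7

|Γ| ≈ 0.7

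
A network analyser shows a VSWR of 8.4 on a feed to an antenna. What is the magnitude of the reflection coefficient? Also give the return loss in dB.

|Γ| ≈ 0.787; return loss ≈ 2.08 dB

|Γ| = (S − 1)/(S + 1) = (8.4 − 1)/(8.4 + 1) = 7.4/9.4
RL = −20·log₁₀|Γ| = −20·log₁₀(0.787)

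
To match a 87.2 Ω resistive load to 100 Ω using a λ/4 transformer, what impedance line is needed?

Z_qwt = √(Z_0·R_L) = √(100 × 87.2) = √8720

Z_qwt ≈ 93.4 Ω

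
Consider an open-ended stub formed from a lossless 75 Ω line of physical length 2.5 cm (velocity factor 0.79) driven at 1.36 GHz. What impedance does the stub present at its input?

Z_in ≈ −j59.3 Ω

λ = v/f = 0.79·c / 1.36 GHz = 0.174 m
βl = 2π·l/λ = 2π × 0.143 = 51.6°
tan(βl) = 1.26
For an open-ended stub, Z_in = −jZ_0·cot(βl) = −jZ_0/tan(βl)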